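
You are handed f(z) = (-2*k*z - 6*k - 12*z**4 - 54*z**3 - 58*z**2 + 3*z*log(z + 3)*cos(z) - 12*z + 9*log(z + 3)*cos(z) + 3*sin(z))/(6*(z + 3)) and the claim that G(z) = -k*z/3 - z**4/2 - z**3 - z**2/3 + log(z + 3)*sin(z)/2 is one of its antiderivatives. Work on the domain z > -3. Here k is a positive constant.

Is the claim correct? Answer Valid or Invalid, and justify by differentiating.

d/dz[G] = (-2*k*z - 6*k - 12*z**4 - 54*z**3 - 58*z**2 + 3*z*log(z + 3)*cos(z) - 12*z + 9*log(z + 3)*cos(z) + 3*sin(z))/(6*z + 18)
This equals f(z) exactly, so the claim holds.

Valid: G'(z) = f(z).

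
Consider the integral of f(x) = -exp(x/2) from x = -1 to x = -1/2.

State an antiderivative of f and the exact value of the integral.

An antiderivative F(x) passes only if d/dx[F] lands on f(x) exactly.
F(x) = -2*exp(x/2) is an antiderivative of f.
Check: d/dx[-2*exp(x/2)] = -exp(x/2) = f(x).
F(-1/2) = -2*exp(-1/4); F(-1) = -2*exp(-1/2).
Integral = F(-1/2) - F(-1) = -2*exp(-1/4) + 2*exp(-1/2).

Antiderivative: F(x) = -2*exp(x/2); value = -2*exp(-1/4) + 2*exp(-1/2)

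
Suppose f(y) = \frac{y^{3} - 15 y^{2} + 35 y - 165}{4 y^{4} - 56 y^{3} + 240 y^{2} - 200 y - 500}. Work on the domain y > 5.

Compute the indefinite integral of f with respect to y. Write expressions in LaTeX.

F(y) = \frac{\log{\left(\frac{y}{2} + \frac{1}{2} \right)}}{4} + \frac{5}{\left(y - 5\right)^{2}} + C

A first test for any F(y): its y-derivative must equal f(y) identically.
Check: d/dy[\frac{\log{\left(\frac{y}{2} + \frac{1}{2} \right)}}{4} + \frac{5}{\left(y - 5\right)^{2}}] = \frac{y^{3} - 15 y^{2} + 35 y - 165}{4 y^{4} - 56 y^{3} + 240 y^{2} - 200 y - 500} = f(y).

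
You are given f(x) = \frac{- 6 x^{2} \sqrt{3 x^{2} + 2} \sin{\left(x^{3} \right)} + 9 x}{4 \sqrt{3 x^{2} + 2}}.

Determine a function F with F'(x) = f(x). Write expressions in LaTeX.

Check any antiderivative F(x) by computing F'(x) and comparing it with f(x).
Check: d/dx[\frac{3 \sqrt{3 x^{2} + 2} + 2 \cos{\left(x^{3} \right)}}{4}] = \frac{- 6 x^{2} \sqrt{3 x^{2} + 2} \sin{\left(x^{3} \right)} + 9 x}{4 \sqrt{3 x^{2} + 2}} = f(x).

An antiderivative is F(x) = \frac{3 \sqrt{3 x^{2} + 2} + 2 \cos{\left(x^{3} \right)}}{4}.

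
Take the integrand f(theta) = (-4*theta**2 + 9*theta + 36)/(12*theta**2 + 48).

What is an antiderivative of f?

A candidate is checked by its d/dtheta: the result must match f(theta).
Check: d/dtheta[(-8*theta + 9*log(theta**2 + 4) + 52*atan(theta/2))/24] = (-4*theta**2 + 9*theta + 36)/(12*theta**2 + 48) = f(theta).

An antiderivative is F(theta) = (-8*theta + 9*log(theta**2 + 4) + 52*atan(theta/2))/24.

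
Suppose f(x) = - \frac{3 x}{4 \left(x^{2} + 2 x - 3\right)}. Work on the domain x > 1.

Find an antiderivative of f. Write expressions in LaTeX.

An antiderivative is F(x) = - \frac{3 \log{\left(x - 1 \right)}}{16} - \frac{9 \log{\left(x + 3 \right)}}{16}.

Factor the denominator (4 \left(x - 1\right) \left(x + 3\right)) and decompose: f = - \frac{9}{16 \left(x + 3\right)} - \frac{3}{16 \left(x - 1\right)}; each piece integrates to a log, atan, or power term.
Check: d/dx[- \frac{3 \log{\left(x - 1 \right)}}{16} - \frac{9 \log{\left(x + 3 \right)}}{16}] = - \frac{3 x}{4 x^{2} + 8 x - 12}, which equals f(x).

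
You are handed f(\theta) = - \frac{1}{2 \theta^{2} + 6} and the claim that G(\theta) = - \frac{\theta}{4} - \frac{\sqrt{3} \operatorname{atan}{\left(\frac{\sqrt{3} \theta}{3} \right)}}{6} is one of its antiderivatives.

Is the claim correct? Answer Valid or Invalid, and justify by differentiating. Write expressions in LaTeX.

Invalid: d/d\theta[G] - f = - \frac{1}{4}, which is not 0.

d/d\theta[G] = \frac{- \theta^{2} - 5}{4 \theta^{2} + 12}
d/d\theta[G] - f(\theta) = - \frac{1}{4} != 0.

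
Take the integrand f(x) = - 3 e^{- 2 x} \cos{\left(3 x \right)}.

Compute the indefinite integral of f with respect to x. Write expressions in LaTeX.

Any candidate F(x) must reproduce f(x) exactly when differentiated.
Check: d/dx[- \frac{9 e^{- 2 x} \sin{\left(3 x \right)}}{13} + \frac{6 e^{- 2 x} \cos{\left(3 x \right)}}{13}] = - 3 e^{- 2 x} \cos{\left(3 x \right)} = f(x).

F(x) = - \frac{9 e^{- 2 x} \sin{\left(3 x \right)}}{13} + \frac{6 e^{- 2 x} \cos{\left(3 x \right)}}{13} + C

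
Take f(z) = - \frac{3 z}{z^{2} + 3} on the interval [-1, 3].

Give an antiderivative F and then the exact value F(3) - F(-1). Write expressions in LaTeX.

The substitution u = 2 z^{2} + 6 works: f is exactly (dF/du)*(du/dz) for that inner function.
F(z) = - \frac{3 \log{\left(2 z^{2} + 6 \right)}}{2} is an antiderivative of f.
Check: d/dz[- \frac{3 \log{\left(2 z^{2} + 6 \right)}}{2}] = - \frac{3 z}{z^{2} + 3} = f(z).
F(3) = - \frac{3 \log{\left(24 \right)}}{2}; F(-1) = - \frac{3 \log{\left(8 \right)}}{2}.
Integral = F(3) - F(-1) = - \frac{3 \log{\left(24 \right)}}{2} + \frac{3 \log{\left(8 \right)}}{2}.

Antiderivative: F(z) = - \frac{3 \log{\left(2 z^{2} + 6 \right)}}{2}; value = - \frac{3 \log{\left(24 \right)}}{2} + \frac{3 \log{\left(8 \right)}}{2}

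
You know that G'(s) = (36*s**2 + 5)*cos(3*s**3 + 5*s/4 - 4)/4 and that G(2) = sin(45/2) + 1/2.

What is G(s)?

G(s) = sin(3*s**3 + 5*s/4 - 4) + 1/2

G'(s) matches the chain-rule pattern g'(h)*h' with inner function h(s) = 3*s**3 + 5*s/4 - 4; substituting u = h(s) collapses the integral.
A general antiderivative is sin(3*s**3 + 5*s/4 - 4) + C.
The condition gives C = sin(45/2) + 1/2 - (sin(45/2)) = 1/2.
So G(s) = sin(3*s**3 + 5*s/4 - 4) + 1/2.
Check: d/ds[sin(3*s**3 + 5*s/4 - 4) + 1/2] = 9*s**2*cos(3*s**3 + 5*s/4 - 4) + 5*cos(3*s**3 + 5*s/4 - 4)/4, which equals G'(s).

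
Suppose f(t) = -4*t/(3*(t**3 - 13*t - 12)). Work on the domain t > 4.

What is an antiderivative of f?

An antiderivative is F(t) = -2*(8*log(t - 4) + 7*log(t + 1) - 15*log(t + 3))/105.

Factor the denominator (3*(t - 4)*(t + 1)*(t + 3)) and decompose: f = 2/(7*(t + 3)) - 2/(15*(t + 1)) - 16/(105*(t - 4)); each piece integrates to a log, atan, or power term.
Check: d/dt[-2*(8*log(t - 4) + 7*log(t + 1) - 15*log(t + 3))/105] = -4*t/(3*t**3 - 39*t - 36), which equals f(t).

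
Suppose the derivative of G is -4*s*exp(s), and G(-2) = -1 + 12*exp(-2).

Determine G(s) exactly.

G(s) = 4*(1 - s)*exp(s) - 1

G'(s) has the shape u'v + uv' for u = 4 - 4*s and v = exp(s) — it is the derivative of the product u*v.
A general antiderivative is (4 - 4*s)*exp(s) + C.
The condition gives C = -1 + 12*exp(-2) - (12*exp(-2)) = -1.
So G(s) = 4*(1 - s)*exp(s) - 1.
Check: d/ds[4*(1 - s)*exp(s) - 1] = -4*s*exp(s) = G'(s).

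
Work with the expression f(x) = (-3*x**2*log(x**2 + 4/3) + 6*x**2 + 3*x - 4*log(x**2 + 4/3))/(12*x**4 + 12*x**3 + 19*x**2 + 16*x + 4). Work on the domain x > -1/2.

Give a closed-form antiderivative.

An antiderivative is F(x) = log(x**2 + 4/3)/(4*x + 2).

Recognize the product-rule pattern: f = u'v + uv' with u = 1/(2*(2*x + 1)), v = log(x**2 + 4/3), so integration by parts undoes it.
Check: d/dx[log(x**2 + 4/3)/(4*x + 2)] = (-3*x**2*log(x**2 + 4/3) + 6*x**2 + 3*x - 4*log(x**2 + 4/3))/(12*x**4 + 12*x**3 + 19*x**2 + 16*x + 4) = f(x).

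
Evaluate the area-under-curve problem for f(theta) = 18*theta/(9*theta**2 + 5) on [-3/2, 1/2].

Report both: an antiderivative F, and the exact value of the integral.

The substitution u = 3*theta**2 + 5/3 works: f is exactly (dF/du)*(du/dtheta) for that inner function.
F(theta) = log(3*theta**2 + 5/3) is an antiderivative of f.
Check: d/dtheta[log(3*theta**2 + 5/3)] = 18*theta/(9*theta**2 + 5) = f(theta).
F(1/2) = log(29/12); F(-3/2) = log(101/12).
Integral = F(1/2) - F(-3/2) = -log(101/12) + log(29/12).

Antiderivative: F(theta) = log(3*theta**2 + 5/3); value = -log(101/12) + log(29/12)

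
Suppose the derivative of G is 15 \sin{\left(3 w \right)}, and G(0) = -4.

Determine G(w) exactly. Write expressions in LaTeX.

A candidate passes only if d/dw[G] lands on the given G'(w) exactly.
A general antiderivative is - 5 \cos{\left(3 w \right)} + C.
The condition gives C = -4 - (-5) = 1.
So G(w) = 1 - 5 \cos{\left(3 w \right)}.
Check: d/dw[1 - 5 \cos{\left(3 w \right)}] = 15 \sin{\left(3 w \right)} = G'(w).

G(w) = 1 - 5 \cos{\left(3 w \right)}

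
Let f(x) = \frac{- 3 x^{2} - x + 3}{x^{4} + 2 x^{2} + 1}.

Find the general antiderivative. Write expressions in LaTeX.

Recognize the product-rule pattern: f = u'v + uv' with u = \frac{1}{x^{2} + 1}, v = 3 x + \frac{1}{2}, so integration by parts undoes it.
Check: d/dx[\frac{6 x + 1}{2 \left(x^{2} + 1\right)}] = \frac{- 3 x^{2} - x + 3}{x^{4} + 2 x^{2} + 1} = f(x).

F(x) = \frac{6 x + 1}{2 \left(x^{2} + 1\right)} + C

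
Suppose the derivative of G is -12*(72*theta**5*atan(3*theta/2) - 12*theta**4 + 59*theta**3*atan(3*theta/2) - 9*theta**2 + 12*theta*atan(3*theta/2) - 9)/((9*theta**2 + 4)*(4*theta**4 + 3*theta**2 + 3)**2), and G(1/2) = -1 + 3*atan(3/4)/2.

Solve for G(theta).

G'(theta) has the shape u'v + uv' for u = 1/(2*theta**4/3 + theta**2/2 + 1/2) and v = atan(3*theta/2) — it is the derivative of the product u*v.
A general antiderivative is atan(3*theta/2)/(2*theta**4/3 + theta**2/2 + 1/2) + C.
The condition gives C = -1 + 3*atan(3/4)/2 - (3*atan(3/4)/2) = -1.
So G(theta) = -1 + atan(3*theta/2)/(2*theta**4/3 + theta**2/2 + 1/2).
Check: d/dtheta[-1 + atan(3*theta/2)/(2*theta**4/3 + theta**2/2 + 1/2)] = (-864*theta**5*atan(3*theta/2) + 144*theta**4 - 708*theta**3*atan(3*theta/2) + 108*theta**2 - 144*theta*atan(3*theta/2) + 108)/(144*theta**10 + 280*theta**8 + 393*theta**6 + 294*theta**4 + 153*theta**2 + 36), which equals G'(theta).

G(theta) = -1 + atan(3*theta/2)/(2*theta**4/3 + theta**2/2 + 1/2)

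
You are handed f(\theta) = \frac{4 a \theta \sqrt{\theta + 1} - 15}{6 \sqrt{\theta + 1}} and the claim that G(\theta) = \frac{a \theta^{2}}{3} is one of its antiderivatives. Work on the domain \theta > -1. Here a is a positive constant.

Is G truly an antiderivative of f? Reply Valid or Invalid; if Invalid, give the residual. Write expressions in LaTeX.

Invalid: d/d\theta[G] - f = \frac{5}{2 \sqrt{\theta + 1}}, which is not 0.

d/d\theta[G] = \frac{2 a \theta}{3}
d/d\theta[G] - f(\theta) = \frac{5}{2 \sqrt{\theta + 1}} != 0.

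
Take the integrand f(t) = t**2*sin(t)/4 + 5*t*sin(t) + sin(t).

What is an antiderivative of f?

An antiderivative is F(t) = -t**2*cos(t)/4 + t*sin(t)/2 - 5*t*cos(t) + 5*sin(t) - cos(t)/2.

The integrand splits into summands that can be handled one at a time.
Check: d/dt[-t**2*cos(t)/4 + t*sin(t)/2 - 5*t*cos(t) + 5*sin(t) - cos(t)/2] = t**2*sin(t)/4 + 5*t*sin(t) + sin(t) = f(t).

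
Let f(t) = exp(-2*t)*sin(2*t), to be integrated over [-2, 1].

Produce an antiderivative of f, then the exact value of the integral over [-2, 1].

Antiderivative: F(t) = -(sin(2*t) + cos(2*t))*exp(-2*t)/4; value = exp(4)*cos(4)/4 - exp(-2)*sin(2)/4 - exp(-2)*cos(2)/4 - exp(4)*sin(4)/4

Since d/dt undoes antidifferentiation here, F'(t) = f(t) is required of F(t).
F(t) = -(sin(2*t) + cos(2*t))*exp(-2*t)/4 is an antiderivative of f.
Check: d/dt[-(sin(2*t) + cos(2*t))*exp(-2*t)/4] = exp(-2*t)*sin(2*t) = f(t).
F(1) = -exp(-2)*sin(2)/4 - exp(-2)*cos(2)/4; F(-2) = exp(4)*sin(4)/4 - exp(4)*cos(4)/4.
Integral = F(1) - F(-2) = exp(4)*cos(4)/4 - exp(-2)*sin(2)/4 - exp(-2)*cos(2)/4 - exp(4)*sin(4)/4.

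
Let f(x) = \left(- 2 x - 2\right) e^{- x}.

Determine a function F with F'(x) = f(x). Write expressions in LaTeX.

Recognize the product-rule pattern: f = u'v + uv' with u = 2 x + 4, v = e^{- x}, so integration by parts undoes it.
Check: d/dx[2 x e^{- x} + 4 e^{- x}] = \left(- 2 x - 2\right) e^{- x} = f(x).

An antiderivative is F(x) = 2 x e^{- x} + 4 e^{- x}.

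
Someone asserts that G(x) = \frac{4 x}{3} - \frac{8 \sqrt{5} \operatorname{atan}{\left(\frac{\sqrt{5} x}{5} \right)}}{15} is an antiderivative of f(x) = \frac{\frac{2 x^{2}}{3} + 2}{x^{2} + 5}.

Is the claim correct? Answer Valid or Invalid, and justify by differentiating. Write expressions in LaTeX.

d/dx[G] = \frac{4 x^{2} + 12}{3 x^{2} + 15}
d/dx[G] - f(x) = \frac{2 x^{2} + 6}{3 x^{2} + 15} != 0.

Invalid: d/dx[G] - f = \frac{2 x^{2} + 6}{3 x^{2} + 15}, which is not 0.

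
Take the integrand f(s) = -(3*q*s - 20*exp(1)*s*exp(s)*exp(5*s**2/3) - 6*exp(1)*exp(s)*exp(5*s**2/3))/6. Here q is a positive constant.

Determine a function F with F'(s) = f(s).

A first test for any F(s): its s-derivative must equal f(s) identically.
Check: d/ds[(-q*s**2 + 4*exp(5*s**2/3 + s + 1))/4] = -q*s/2 + 10*exp(1)*s*exp(s)*exp(5*s**2/3)/3 + exp(1)*exp(s)*exp(5*s**2/3), which equals f(s).

An antiderivative is F(s) = (-q*s**2 + 4*exp(5*s**2/3 + s + 1))/4.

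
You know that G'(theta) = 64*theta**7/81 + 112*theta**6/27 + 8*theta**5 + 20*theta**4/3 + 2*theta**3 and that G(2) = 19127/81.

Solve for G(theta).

G(theta) = (theta**4*(-2*theta - 3)**4 - 162)/162

The substitution u = -2*theta**2/3 - theta works: G'(theta) is exactly (dG/du)*(du/dtheta) for that inner function.
A general antiderivative is (-2*theta**2/3 - theta)**4/2 + C.
The condition gives C = 19127/81 - (19208/81) = -1.
So G(theta) = (theta**4*(-2*theta - 3)**4 - 162)/162.
Check: d/dtheta[(theta**4*(-2*theta - 3)**4 - 162)/162] = 64*theta**7/81 + 112*theta**6/27 + 8*theta**5 + 20*theta**4/3 + 2*theta**3 = G'(theta).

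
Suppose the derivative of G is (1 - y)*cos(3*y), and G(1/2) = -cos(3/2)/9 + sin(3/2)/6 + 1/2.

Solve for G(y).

G(y) = -y*sin(3*y)/3 + sin(3*y)/3 - cos(3*y)/9 + 1/2

Check a candidate G(y) by differentiating: d/dy[G] must match the given G'(y).
A general antiderivative is -y*sin(3*y)/3 + sin(3*y)/3 - cos(3*y)/9 + C.
The condition gives C = -cos(3/2)/9 + sin(3/2)/6 + 1/2 - (-cos(3/2)/9 + sin(3/2)/6) = 1/2.
So G(y) = -y*sin(3*y)/3 + sin(3*y)/3 - cos(3*y)/9 + 1/2.
Check: d/dy[-y*sin(3*y)/3 + sin(3*y)/3 - cos(3*y)/9 + 1/2] = -y*cos(3*y) + cos(3*y), which equals G'(y).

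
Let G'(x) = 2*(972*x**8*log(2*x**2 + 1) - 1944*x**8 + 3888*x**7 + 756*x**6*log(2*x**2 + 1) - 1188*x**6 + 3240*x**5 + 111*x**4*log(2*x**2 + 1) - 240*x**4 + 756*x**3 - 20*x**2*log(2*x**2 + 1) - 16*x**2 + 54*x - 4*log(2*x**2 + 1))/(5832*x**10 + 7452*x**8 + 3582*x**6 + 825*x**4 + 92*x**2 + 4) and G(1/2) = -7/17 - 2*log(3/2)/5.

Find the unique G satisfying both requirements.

The proposed G(x) is checked by its d/dx: the result must match the given G'(x).
A general antiderivative is -x*log(2*x**2 + 1)/(3*x**2 + 1/2) - 1/(3*x**2/2 + 1/3) + C.
The condition gives C = -7/17 - 2*log(3/2)/5 - (-24/17 - 2*log(3/2)/5) = 1.
So G(x) = (54*x**4 - 18*x**3*log(2*x**2 + 1) - 15*x**2 - 4*x*log(2*x**2 + 1) - 4)/((6*x**2 + 1)*(9*x**2 + 2)).
Check: d/dx[(54*x**4 - 18*x**3*log(2*x**2 + 1) - 15*x**2 - 4*x*log(2*x**2 + 1) - 4)/((6*x**2 + 1)*(9*x**2 + 2))] = (1944*x**8*log(2*x**2 + 1) - 3888*x**8 + 7776*x**7 + 1512*x**6*log(2*x**2 + 1) - 2376*x**6 + 6480*x**5 + 222*x**4*log(2*x**2 + 1) - 480*x**4 + 1512*x**3 - 40*x**2*log(2*x**2 + 1) - 32*x**2 + 108*x - 8*log(2*x**2 + 1))/(5832*x**10 + 7452*x**8 + 3582*x**6 + 825*x**4 + 92*x**2 + 4), which equals G'(x).

G(x) = (54*x**4 - 18*x**3*log(2*x**2 + 1) - 15*x**2 - 4*x*log(2*x**2 + 1) - 4)/((6*x**2 + 1)*(9*x**2 + 2))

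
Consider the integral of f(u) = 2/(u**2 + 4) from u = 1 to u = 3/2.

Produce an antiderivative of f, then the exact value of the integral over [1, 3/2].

Antiderivative: F(u) = atan(u/2); value = -atan(1/2) + atan(3/4)

Recover f(u) by differentiating a candidate F(u); any mismatch rules it out.
F(u) = atan(u/2) is an antiderivative of f.
Check: d/du[atan(u/2)] = 2/(u**2 + 4) = f(u).
F(3/2) = atan(3/4); F(1) = atan(1/2).
Integral = F(3/2) - F(1) = -atan(1/2) + atan(3/4).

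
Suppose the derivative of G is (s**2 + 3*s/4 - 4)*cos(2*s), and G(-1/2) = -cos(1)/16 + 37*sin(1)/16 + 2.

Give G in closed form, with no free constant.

G(s) = s**2*sin(2*s)/2 + 3*s*sin(2*s)/8 + s*cos(2*s)/2 - 9*sin(2*s)/4 + 3*cos(2*s)/16 + 2

Any candidate G(s) must reproduce the stated G'(s) exactly.
A general antiderivative is s**2*sin(2*s)/2 + 3*s*sin(2*s)/8 + s*cos(2*s)/2 - 9*sin(2*s)/4 + 3*cos(2*s)/16 + C.
The condition gives C = -cos(1)/16 + 37*sin(1)/16 + 2 - (-cos(1)/16 + 37*sin(1)/16) = 2.
So G(s) = s**2*sin(2*s)/2 + 3*s*sin(2*s)/8 + s*cos(2*s)/2 - 9*sin(2*s)/4 + 3*cos(2*s)/16 + 2.
Check: d/ds[s**2*sin(2*s)/2 + 3*s*sin(2*s)/8 + s*cos(2*s)/2 - 9*sin(2*s)/4 + 3*cos(2*s)/16 + 2] = s**2*cos(2*s) + 3*s*cos(2*s)/4 - 4*cos(2*s), which equals G'(s).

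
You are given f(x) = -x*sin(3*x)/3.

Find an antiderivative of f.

Any candidate F(x) must reproduce f(x) exactly when differentiated.
Check: d/dx[x*cos(3*x)/9 - sin(3*x)/27] = -x*sin(3*x)/3 = f(x).

An antiderivative is F(x) = x*cos(3*x)/9 - sin(3*x)/27.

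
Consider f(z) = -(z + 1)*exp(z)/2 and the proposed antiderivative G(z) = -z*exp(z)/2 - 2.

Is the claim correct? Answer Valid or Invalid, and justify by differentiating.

Valid. The derivative of G reproduces f.

d/dz[G] = -z*exp(z)/2 - exp(z)/2
This equals f(z) exactly, so the claim holds.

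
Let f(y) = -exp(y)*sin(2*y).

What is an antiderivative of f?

Recover f(y) by differentiating a candidate F(y); any mismatch rules it out.
Check: d/dy[-exp(y)*sin(2*y)/5 + 2*exp(y)*cos(2*y)/5] = -exp(y)*sin(2*y) = f(y).

An antiderivative is F(y) = -exp(y)*sin(2*y)/5 + 2*exp(y)*cos(2*y)/5.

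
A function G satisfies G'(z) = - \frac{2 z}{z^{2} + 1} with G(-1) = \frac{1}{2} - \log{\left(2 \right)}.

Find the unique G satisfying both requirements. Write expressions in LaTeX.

The substitution u = z^{2} + 1 works: G'(z) is exactly (dG/du)*(du/dz) for that inner function.
A general antiderivative is - \log{\left(z^{2} + 1 \right)} + C.
The condition gives C = \frac{1}{2} - \log{\left(2 \right)} - (- \log{\left(2 \right)}) = \frac{1}{2}.
So G(z) = \frac{1}{2} - \log{\left(z^{2} + 1 \right)}.
Check: d/dz[\frac{1}{2} - \log{\left(z^{2} + 1 \right)}] = - \frac{2 z}{z^{2} + 1} = G'(z).

G(z) = \frac{1}{2} - \log{\left(z^{2} + 1 \right)}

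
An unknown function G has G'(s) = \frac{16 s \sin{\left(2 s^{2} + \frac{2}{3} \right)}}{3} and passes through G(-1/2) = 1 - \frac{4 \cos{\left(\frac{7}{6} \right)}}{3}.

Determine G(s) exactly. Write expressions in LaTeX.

G(s) = 1 - \frac{4 \cos{\left(2 s^{2} + \frac{2}{3} \right)}}{3}

The substitution u = 2 s^{2} + \frac{2}{3} works: G'(s) is exactly (dG/du)*(du/ds) for that inner function.
A general antiderivative is - \frac{4 \cos{\left(2 s^{2} + \frac{2}{3} \right)}}{3} + C.
The condition gives C = 1 - \frac{4 \cos{\left(\frac{7}{6} \right)}}{3} - (- \frac{4 \cos{\left(\frac{7}{6} \right)}}{3}) = 1.
So G(s) = 1 - \frac{4 \cos{\left(2 s^{2} + \frac{2}{3} \right)}}{3}.
Check: d/ds[1 - \frac{4 \cos{\left(2 s^{2} + \frac{2}{3} \right)}}{3}] = \frac{16 s \sin{\left(2 s^{2} + \frac{2}{3} \right)}}{3} = G'(s).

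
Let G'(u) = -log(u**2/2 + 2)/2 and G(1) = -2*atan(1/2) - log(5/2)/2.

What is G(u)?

For G(u) to be correct, d/du[G] must agree with the stated G'(u) identically.
A general antiderivative is -u*log(u**2/2 + 2)/2 + u - 2*atan(u/2) + C.
The condition gives C = -2*atan(1/2) - log(5/2)/2 - (-2*atan(1/2) - log(5/2)/2 + 1) = -1.
So G(u) = -u*log(u**2/2 + 2)/2 + u - 2*atan(u/2) - 1.
Check: d/du[-u*log(u**2/2 + 2)/2 + u - 2*atan(u/2) - 1] = -log(u**2/2 + 2)/2 = G'(u).

G(u) = -u*log(u**2/2 + 2)/2 + u - 2*atan(u/2) - 1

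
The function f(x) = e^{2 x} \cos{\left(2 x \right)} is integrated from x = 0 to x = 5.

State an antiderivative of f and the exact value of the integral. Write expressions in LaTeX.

Antiderivative: F(x) = \frac{\left(\sin{\left(2 x \right)} + \cos{\left(2 x \right)}\right) e^{2 x}}{4}; value = \frac{e^{10} \cos{\left(10 \right)}}{4} + \frac{e^{10} \sin{\left(10 \right)}}{4} - \frac{1}{4}

Since d/dx undoes antidifferentiation here, F'(x) = f(x) is required of F(x).
F(x) = \frac{\left(\sin{\left(2 x \right)} + \cos{\left(2 x \right)}\right) e^{2 x}}{4} is an antiderivative of f.
Check: d/dx[\frac{\left(\sin{\left(2 x \right)} + \cos{\left(2 x \right)}\right) e^{2 x}}{4}] = e^{2 x} \cos{\left(2 x \right)} = f(x).
F(5) = \frac{e^{10} \cos{\left(10 \right)}}{4} + \frac{e^{10} \sin{\left(10 \right)}}{4}; F(0) = \frac{1}{4}.
Integral = F(5) - F(0) = \frac{e^{10} \cos{\left(10 \right)}}{4} + \frac{e^{10} \sin{\left(10 \right)}}{4} - \frac{1}{4}.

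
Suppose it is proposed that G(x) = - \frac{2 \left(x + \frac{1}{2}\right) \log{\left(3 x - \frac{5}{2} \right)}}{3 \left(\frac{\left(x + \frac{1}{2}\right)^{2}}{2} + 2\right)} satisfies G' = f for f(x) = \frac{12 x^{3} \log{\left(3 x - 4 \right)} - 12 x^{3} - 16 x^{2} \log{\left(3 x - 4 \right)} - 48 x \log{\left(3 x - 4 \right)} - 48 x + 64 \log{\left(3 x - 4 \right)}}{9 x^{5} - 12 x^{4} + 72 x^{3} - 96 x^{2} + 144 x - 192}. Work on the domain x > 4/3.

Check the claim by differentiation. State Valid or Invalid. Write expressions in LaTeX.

d/dx[G] = \frac{384 x^{3} \log{\left(3 x - \frac{5}{2} \right)} - 384 x^{3} + 64 x^{2} \log{\left(3 x - \frac{5}{2} \right)} - 576 x^{2} - 1760 x \log{\left(3 x - \frac{5}{2} \right)} - 1824 x + 1200 \log{\left(3 x - \frac{5}{2} \right)} - 816}{288 x^{5} + 336 x^{4} + 2256 x^{3} + 168 x^{2} + 3162 x - 4335}
d/dx[G] - f(x) = \frac{- 1152 x^{8} \log{\left(3 x - 4 \right)} + 1152 x^{8} \log{\left(3 x - \frac{5}{2} \right)} + 192 x^{7} \log{\left(3 x - 4 \right)} - 1344 x^{7} \log{\left(3 x - \frac{5}{2} \right)} + 1152 x^{7} - 2624 x^{6} \log{\left(3 x - 4 \right)} + 3680 x^{6} \log{\left(3 x - \frac{5}{2} \right)} + 1248 x^{6} + 10592 x^{5} \log{\left(3 x - 4 \right)} - 112 x^{5} \log{\left(3 x - \frac{5}{2} \right)} + 9360 x^{5} + 17176 x^{4} \log{\left(3 x - 4 \right)} - 30656 x^{4} \log{\left(3 x - \frac{5}{2} \right)} + 8232 x^{4} - 11236 x^{3} \log{\left(3 x - 4 \right)} + 63616 x^{3} \log{\left(3 x - \frac{5}{2} \right)} + 21060 x^{3} + 23888 x^{2} \log{\left(3 x - 4 \right)} - 126976 x^{2} \log{\left(3 x - \frac{5}{2} \right)} + 26016 x^{2} - 136816 x \log{\left(3 x - 4 \right)} + 170240 x \log{\left(3 x - \frac{5}{2} \right)} + 8208 x + 92480 \log{\left(3 x - 4 \right)} - 76800 \log{\left(3 x - \frac{5}{2} \right)} + 52224}{864 x^{10} - 144 x^{9} + 12336 x^{8} - 9672 x^{7} + 66030 x^{6} - 96117 x^{5} + 174636 x^{4} - 341544 x^{3} + 279744 x^{2} - 410448 x + 277440} != 0.

Invalid: d/dx[G] - f = \frac{- 1152 x^{8} \log{\left(3 x - 4 \right)} + 1152 x^{8} \log{\left(3 x - \frac{5}{2} \right)} + 192 x^{7} \log{\left(3 x - 4 \right)} - 1344 x^{7} \log{\left(3 x - \frac{5}{2} \right)} + 1152 x^{7} - 2624 x^{6} \log{\left(3 x - 4 \right)} + 3680 x^{6} \log{\left(3 x - \frac{5}{2} \right)} + 1248 x^{6} + 10592 x^{5} \log{\left(3 x - 4 \right)} - 112 x^{5} \log{\left(3 x - \frac{5}{2} \right)} + 9360 x^{5} + 17176 x^{4} \log{\left(3 x - 4 \right)} - 30656 x^{4} \log{\left(3 x - \frac{5}{2} \right)} + 8232 x^{4} - 11236 x^{3} \log{\left(3 x - 4 \right)} + 63616 x^{3} \log{\left(3 x - \frac{5}{2} \right)} + 21060 x^{3} + 23888 x^{2} \log{\left(3 x - 4 \right)} - 126976 x^{2} \log{\left(3 x - \frac{5}{2} \right)} + 26016 x^{2} - 136816 x \log{\left(3 x - 4 \right)} + 170240 x \log{\left(3 x - \frac{5}{2} \right)} + 8208 x + 92480 \log{\left(3 x - 4 \right)} - 76800 \log{\left(3 x - \frac{5}{2} \right)} + 52224}{864 x^{10} - 144 x^{9} + 12336 x^{8} - 9672 x^{7} + 66030 x^{6} - 96117 x^{5} + 174636 x^{4} - 341544 x^{3} + 279744 x^{2} - 410448 x + 277440}, which is not 0.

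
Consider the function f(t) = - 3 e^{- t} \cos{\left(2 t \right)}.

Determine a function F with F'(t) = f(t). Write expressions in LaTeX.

An antiderivative is F(t) = \frac{3 \left(- 2 \sin{\left(2 t \right)} + \cos{\left(2 t \right)}\right) e^{- t}}{5}.

A first test for any F(t): its t-derivative must equal f(t) identically.
Check: d/dt[\frac{3 \left(- 2 \sin{\left(2 t \right)} + \cos{\left(2 t \right)}\right) e^{- t}}{5}] = - 3 e^{- t} \cos{\left(2 t \right)} = f(t).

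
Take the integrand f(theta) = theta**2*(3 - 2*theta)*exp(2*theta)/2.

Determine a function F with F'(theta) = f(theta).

f has the shape u'v + uv' for u = -theta**3/2 + 3*theta**2/2 - 3*theta/2 + 3/4 and v = exp(2*theta) — it is the derivative of the product u*v.
Check: d/dtheta[(-2*theta**3 + 6*theta**2 - 6*theta + 3)*exp(2*theta)/4] = -theta**3*exp(2*theta) + 3*theta**2*exp(2*theta)/2, which equals f(theta).

An antiderivative is F(theta) = (-2*theta**3 + 6*theta**2 - 6*theta + 3)*exp(2*theta)/4.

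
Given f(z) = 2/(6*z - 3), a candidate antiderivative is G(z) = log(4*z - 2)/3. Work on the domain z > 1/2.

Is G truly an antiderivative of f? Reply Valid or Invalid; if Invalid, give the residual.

d/dz[G] = 2/(6*z - 3)
This equals f(z) exactly, so the claim holds.

Valid - the claim checks out under differentiation.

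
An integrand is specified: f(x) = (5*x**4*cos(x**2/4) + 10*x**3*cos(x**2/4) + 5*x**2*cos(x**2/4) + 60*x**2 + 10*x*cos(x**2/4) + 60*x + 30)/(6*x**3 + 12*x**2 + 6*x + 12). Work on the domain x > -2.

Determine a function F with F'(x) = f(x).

Differentiate the proposed F(x) back; it has to land on f(x) exactly.
Check: d/dx[5*(6*log(2*x + 4) + 3*log(3*x**2 + 3) + 2*sin(x**2/4))/6] = (5*x**4*cos(x**2/4) + 10*x**3*cos(x**2/4) + 5*x**2*cos(x**2/4) + 60*x**2 + 10*x*cos(x**2/4) + 60*x + 30)/(6*x**3 + 12*x**2 + 6*x + 12) = f(x).

An antiderivative is F(x) = 5*(6*log(2*x + 4) + 3*log(3*x**2 + 3) + 2*sin(x**2/4))/6.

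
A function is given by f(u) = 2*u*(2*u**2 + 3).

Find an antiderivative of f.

Any candidate F(u) must reproduce f(u) exactly when differentiated.
Check: d/du[u**4 + 3*u**2] = 4*u**3 + 6*u, which equals f(u).

An antiderivative is F(u) = u**4 + 3*u**2.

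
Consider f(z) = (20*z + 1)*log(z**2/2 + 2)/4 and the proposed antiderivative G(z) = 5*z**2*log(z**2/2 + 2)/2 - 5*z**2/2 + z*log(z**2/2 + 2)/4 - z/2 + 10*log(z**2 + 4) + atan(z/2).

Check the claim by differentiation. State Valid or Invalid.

Valid. The derivative of G reproduces f.

d/dz[G] = 5*z*log(z**2/2 + 2) + log(z**2/2 + 2)/4
This equals f(z) exactly, so the claim holds.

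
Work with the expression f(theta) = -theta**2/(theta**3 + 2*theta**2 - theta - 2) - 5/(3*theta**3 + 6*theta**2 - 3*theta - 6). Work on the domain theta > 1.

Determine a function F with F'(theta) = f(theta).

The denominator factors as 3*(theta - 1)*(theta + 1)*(theta + 2); partial fractions split f into directly integrable pieces: -17/(9*(theta + 2)) + 4/(3*(theta + 1)) - 4/(9*(theta - 1)).
Check: d/dtheta[-4*log(theta - 1)/9 + 4*log(theta + 1)/3 - 17*log(theta + 2)/9] = (-3*theta**2 - 5)/(3*theta**3 + 6*theta**2 - 3*theta - 6), which equals f(theta).

An antiderivative is F(theta) = -4*log(theta - 1)/9 + 4*log(theta + 1)/3 - 17*log(theta + 2)/9.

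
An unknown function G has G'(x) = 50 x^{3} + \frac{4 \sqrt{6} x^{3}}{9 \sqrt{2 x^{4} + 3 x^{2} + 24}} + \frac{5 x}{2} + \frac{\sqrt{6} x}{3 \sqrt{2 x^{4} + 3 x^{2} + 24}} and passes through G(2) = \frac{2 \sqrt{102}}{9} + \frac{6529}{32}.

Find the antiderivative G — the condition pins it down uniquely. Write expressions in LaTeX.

The integrand splits into summands that can be handled one at a time.
A general antiderivative is \frac{\left(5 x^{2} + \frac{1}{4}\right)^{2}}{2} + \frac{2 \sqrt{\frac{x^{4}}{3} + \frac{x^{2}}{2} + 4}}{3} + C.
The condition gives C = \frac{2 \sqrt{102}}{9} + \frac{6529}{32} - (\frac{2 \sqrt{102}}{9} + \frac{6561}{32}) = -1.
So G(x) = \frac{\sqrt{6} \left(1200 \sqrt{6} x^{4} + 120 \sqrt{6} x^{2} + 64 \sqrt{2 x^{4} + 3 x^{2} + 24} - 93 \sqrt{6}\right)}{576}.
Check: d/dx[\frac{\sqrt{6} \left(1200 \sqrt{6} x^{4} + 120 \sqrt{6} x^{2} + 64 \sqrt{2 x^{4} + 3 x^{2} + 24} - 93 \sqrt{6}\right)}{576}] = \frac{900 x^{3} \sqrt{2 x^{4} + 3 x^{2} + 24} + 8 \sqrt{6} x^{3} + 45 x \sqrt{2 x^{4} + 3 x^{2} + 24} + 6 \sqrt{6} x}{18 \sqrt{2 x^{4} + 3 x^{2} + 24}}, which equals G'(x).

G(x) = \frac{\sqrt{6} \left(1200 \sqrt{6} x^{4} + 120 \sqrt{6} x^{2} + 64 \sqrt{2 x^{4} + 3 x^{2} + 24} - 93 \sqrt{6}\right)}{576}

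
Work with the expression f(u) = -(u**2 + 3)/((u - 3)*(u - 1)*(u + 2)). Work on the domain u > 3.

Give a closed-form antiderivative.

An antiderivative is F(u) = (-18*log(u - 3) + 10*log(u - 1) - 7*log(u + 2))/15.

Factor the denominator ((u - 3)*(u - 1)*(u + 2)) and decompose: f = -7/(15*(u + 2)) + 2/(3*(u - 1)) - 6/(5*(u - 3)); each piece integrates to a log, atan, or power term.
Check: d/du[(-18*log(u - 3) + 10*log(u - 1) - 7*log(u + 2))/15] = (-u**2 - 3)/(u**3 - 2*u**2 - 5*u + 6), which equals f(u).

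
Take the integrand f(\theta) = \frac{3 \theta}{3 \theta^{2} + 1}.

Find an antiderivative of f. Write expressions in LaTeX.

An antiderivative is F(\theta) = \frac{\log{\left(\theta^{2} + \frac{1}{3} \right)}}{2}.

The substitution u = \theta^{2} + \frac{1}{3} works: f is exactly (dF/du)*(du/d\theta) for that inner function.
Check: d/d\theta[\frac{\log{\left(\theta^{2} + \frac{1}{3} \right)}}{2}] = \frac{3 \theta}{3 \theta^{2} + 1} = f(\theta).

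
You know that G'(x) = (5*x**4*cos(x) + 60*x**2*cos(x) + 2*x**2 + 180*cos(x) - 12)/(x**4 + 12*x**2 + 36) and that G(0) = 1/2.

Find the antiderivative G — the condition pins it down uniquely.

G(x) = (10*x**2*sin(x) + x**2 - 4*x + 60*sin(x) + 6)/(2*x**2 + 12)

Whatever form G(x) takes, its d/dx must return the stated G'(x).
A general antiderivative is -2*x/(x**2 + 6) + 5*sin(x) + C.
The condition gives C = 1/2 - (0) = 1/2.
So G(x) = (10*x**2*sin(x) + x**2 - 4*x + 60*sin(x) + 6)/(2*x**2 + 12).
Check: d/dx[(10*x**2*sin(x) + x**2 - 4*x + 60*sin(x) + 6)/(2*x**2 + 12)] = (5*x**4*cos(x) + 60*x**2*cos(x) + 2*x**2 + 180*cos(x) - 12)/(x**4 + 12*x**2 + 36) = G'(x).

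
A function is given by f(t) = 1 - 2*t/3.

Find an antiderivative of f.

An antiderivative F(t) passes only if d/dt[F] lands on f(t) exactly.
Check: d/dt[-t**2/3 + t] = 1 - 2*t/3 = f(t).

An antiderivative is F(t) = -t**2/3 + t.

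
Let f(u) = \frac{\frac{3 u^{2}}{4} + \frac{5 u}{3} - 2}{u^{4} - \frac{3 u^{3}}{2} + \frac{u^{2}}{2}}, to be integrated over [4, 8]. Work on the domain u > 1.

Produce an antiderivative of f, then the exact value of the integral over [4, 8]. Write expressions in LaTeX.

Factor the denominator (6 u^{2} \left(u - 1\right) \left(2 u - 1\right)) and decompose: f = \frac{47}{3 \left(2 u - 1\right)} + \frac{5}{6 \left(u - 1\right)} - \frac{26}{3 u} - \frac{4}{u^{2}}; each piece integrates to a log, atan, or power term.
F(u) = \frac{- 52 u \log{\left(u \right)} + 5 u \log{\left(u - 1 \right)} + 47 u \log{\left(u - \frac{1}{2} \right)} + 24}{6 u} is an antiderivative of f.
Check: d/du[\frac{- 52 u \log{\left(u \right)} + 5 u \log{\left(u - 1 \right)} + 47 u \log{\left(u - \frac{1}{2} \right)} + 24}{6 u}] = \frac{9 u^{2} + 20 u - 24}{12 u^{4} - 18 u^{3} + 6 u^{2}}, which equals f(u).
F(8) = - \frac{26 \log{\left(8 \right)}}{3} + \frac{1}{2} + \frac{5 \log{\left(7 \right)}}{6} + \frac{47 \log{\left(\frac{15}{2} \right)}}{6}; F(4) = - \frac{26 \log{\left(4 \right)}}{3} + \frac{5 \log{\left(3 \right)}}{6} + 1 + \frac{47 \log{\left(\frac{7}{2} \right)}}{6}.
Integral = F(8) - F(4) = - \frac{26 \log{\left(8 \right)}}{3} - \frac{47 \log{\left(\frac{7}{2} \right)}}{6} - \frac{5 \log{\left(3 \right)}}{6} - \frac{1}{2} + \frac{5 \log{\left(7 \right)}}{6} + \frac{26 \log{\left(4 \right)}}{3} + \frac{47 \log{\left(\frac{15}{2} \right)}}{6}.

Antiderivative: F(u) = \frac{- 52 u \log{\left(u \right)} + 5 u \log{\left(u - 1 \right)} + 47 u \log{\left(u - \frac{1}{2} \right)} + 24}{6 u}; value = - \frac{26 \log{\left(8 \right)}}{3} - \frac{47 \log{\left(\frac{7}{2} \right)}}{6} - \frac{5 \log{\left(3 \right)}}{6} - \frac{1}{2} + \frac{5 \log{\left(7 \right)}}{6} + \frac{26 \log{\left(4 \right)}}{3} + \frac{47 \log{\left(\frac{15}{2} \right)}}{6}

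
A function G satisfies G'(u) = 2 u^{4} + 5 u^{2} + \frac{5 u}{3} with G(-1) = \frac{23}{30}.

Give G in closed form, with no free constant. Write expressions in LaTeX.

G(u) = \frac{12 u^{5} + 50 u^{3} + 25 u^{2} + 60}{30}

Integrate term by term and add the pieces.
A general antiderivative is \frac{2 u^{5}}{5} + \frac{5 u^{3}}{3} + \frac{5 u^{2}}{6} + C.
The condition gives C = \frac{23}{30} - (- \frac{37}{30}) = 2.
So G(u) = \frac{12 u^{5} + 50 u^{3} + 25 u^{2} + 60}{30}.
Check: d/du[\frac{12 u^{5} + 50 u^{3} + 25 u^{2} + 60}{30}] = 2 u^{4} + 5 u^{2} + \frac{5 u}{3} = G'(u).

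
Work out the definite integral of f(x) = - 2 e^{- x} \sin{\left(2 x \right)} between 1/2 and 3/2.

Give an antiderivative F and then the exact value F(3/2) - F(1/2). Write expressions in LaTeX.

A candidate is checked by its d/dx: the result must match f(x).
F(x) = \frac{2 \left(\sin{\left(2 x \right)} + 2 \cos{\left(2 x \right)}\right) e^{- x}}{5} is an antiderivative of f.
Check: d/dx[\frac{2 \left(\sin{\left(2 x \right)} + 2 \cos{\left(2 x \right)}\right) e^{- x}}{5}] = - 2 e^{- x} \sin{\left(2 x \right)} = f(x).
F(3/2) = \frac{4 \cos{\left(3 \right)}}{5 e^{\frac{3}{2}}} + \frac{2 \sin{\left(3 \right)}}{5 e^{\frac{3}{2}}}; F(1/2) = \frac{2 \sin{\left(1 \right)}}{5 e^{\frac{1}{2}}} + \frac{4 \cos{\left(1 \right)}}{5 e^{\frac{1}{2}}}.
Integral = F(3/2) - F(1/2) = - \frac{4 \cos{\left(1 \right)}}{5 e^{\frac{1}{2}}} - \frac{2 \sin{\left(1 \right)}}{5 e^{\frac{1}{2}}} + \frac{4 \cos{\left(3 \right)}}{5 e^{\frac{3}{2}}} + \frac{2 \sin{\left(3 \right)}}{5 e^{\frac{3}{2}}}.

Antiderivative: F(x) = \frac{2 \left(\sin{\left(2 x \right)} + 2 \cos{\left(2 x \right)}\right) e^{- x}}{5}; value = - \frac{4 \cos{\left(1 \right)}}{5 e^{\frac{1}{2}}} - \frac{2 \sin{\left(1 \right)}}{5 e^{\frac{1}{2}}} + \frac{4 \cos{\left(3 \right)}}{5 e^{\frac{3}{2}}} + \frac{2 \sin{\left(3 \right)}}{5 e^{\frac{3}{2}}}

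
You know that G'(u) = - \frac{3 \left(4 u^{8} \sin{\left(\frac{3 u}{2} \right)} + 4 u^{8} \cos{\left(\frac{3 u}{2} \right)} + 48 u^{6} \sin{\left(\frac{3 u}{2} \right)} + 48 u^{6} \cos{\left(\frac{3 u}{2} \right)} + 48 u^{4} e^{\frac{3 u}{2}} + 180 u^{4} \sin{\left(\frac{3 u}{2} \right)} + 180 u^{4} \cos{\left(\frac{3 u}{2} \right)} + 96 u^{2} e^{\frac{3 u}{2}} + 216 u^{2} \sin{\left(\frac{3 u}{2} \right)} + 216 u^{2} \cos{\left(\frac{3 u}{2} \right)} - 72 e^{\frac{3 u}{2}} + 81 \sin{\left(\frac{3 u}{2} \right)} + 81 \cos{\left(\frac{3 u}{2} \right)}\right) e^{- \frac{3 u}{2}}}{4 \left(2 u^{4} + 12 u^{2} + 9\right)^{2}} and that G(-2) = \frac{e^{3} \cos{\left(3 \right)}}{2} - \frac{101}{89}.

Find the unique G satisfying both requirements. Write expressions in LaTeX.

G(u) = \frac{u}{\frac{u^{4}}{3} + 2 u^{2} + \frac{3}{2}} - 1 + \frac{e^{- \frac{3 u}{2}} \cos{\left(\frac{3 u}{2} \right)}}{2}

Recover the given G'(u) by differentiating a candidate G(u); any mismatch rules it out.
A general antiderivative is \frac{u}{\frac{u^{4}}{3} + 2 u^{2} + \frac{3}{2}} + \frac{e^{- \frac{3 u}{2}} \cos{\left(\frac{3 u}{2} \right)}}{2} + C.
The condition gives C = \frac{e^{3} \cos{\left(3 \right)}}{2} - \frac{101}{89} - (\frac{e^{3} \cos{\left(3 \right)}}{2} - \frac{12}{89}) = -1.
So G(u) = \frac{u}{\frac{u^{4}}{3} + 2 u^{2} + \frac{3}{2}} - 1 + \frac{e^{- \frac{3 u}{2}} \cos{\left(\frac{3 u}{2} \right)}}{2}.
Check: d/du[\frac{u}{\frac{u^{4}}{3} + 2 u^{2} + \frac{3}{2}} - 1 + \frac{e^{- \frac{3 u}{2}} \cos{\left(\frac{3 u}{2} \right)}}{2}] = \frac{- 12 u^{8} \sin{\left(\frac{3 u}{2} \right)} - 12 u^{8} \cos{\left(\frac{3 u}{2} \right)} - 144 u^{6} \sin{\left(\frac{3 u}{2} \right)} - 144 u^{6} \cos{\left(\frac{3 u}{2} \right)} - 144 u^{4} e^{\frac{3 u}{2}} - 540 u^{4} \sin{\left(\frac{3 u}{2} \right)} - 540 u^{4} \cos{\left(\frac{3 u}{2} \right)} - 288 u^{2} e^{\frac{3 u}{2}} - 648 u^{2} \sin{\left(\frac{3 u}{2} \right)} - 648 u^{2} \cos{\left(\frac{3 u}{2} \right)} + 216 e^{\frac{3 u}{2}} - 243 \sin{\left(\frac{3 u}{2} \right)} - 243 \cos{\left(\frac{3 u}{2} \right)}}{16 u^{8} e^{\frac{3 u}{2}} + 192 u^{6} e^{\frac{3 u}{2}} + 720 u^{4} e^{\frac{3 u}{2}} + 864 u^{2} e^{\frac{3 u}{2}} + 324 e^{\frac{3 u}{2}}}, which equals G'(u).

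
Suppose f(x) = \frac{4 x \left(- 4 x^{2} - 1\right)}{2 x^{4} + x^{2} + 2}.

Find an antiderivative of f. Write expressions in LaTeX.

f matches the chain-rule pattern g'(h)*h' with inner function h(x) = x^{4} + \frac{x^{2}}{2} + 1; substituting u = h(x) collapses the integral.
Check: d/dx[- 2 \log{\left(x^{4} + \frac{x^{2}}{2} + 1 \right)}] = \frac{- 16 x^{3} - 4 x}{2 x^{4} + x^{2} + 2}, which equals f(x).

An antiderivative is F(x) = - 2 \log{\left(x^{4} + \frac{x^{2}}{2} + 1 \right)}.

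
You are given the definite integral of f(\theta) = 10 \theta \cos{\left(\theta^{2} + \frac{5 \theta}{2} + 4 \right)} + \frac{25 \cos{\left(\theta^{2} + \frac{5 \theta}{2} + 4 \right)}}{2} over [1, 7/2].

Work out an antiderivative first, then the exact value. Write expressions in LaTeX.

Antiderivative: F(\theta) = 5 \sin{\left(\theta^{2} + \frac{5 \theta}{2} + 4 \right)}; value = - 5 \sin{\left(\frac{15}{2} \right)} + 5 \sin{\left(25 \right)}

The substitution u = \theta^{2} + \frac{5 \theta}{2} + 4 works: f is exactly (dF/du)*(du/d\theta) for that inner function.
F(\theta) = 5 \sin{\left(\theta^{2} + \frac{5 \theta}{2} + 4 \right)} is an antiderivative of f.
Check: d/d\theta[5 \sin{\left(\theta^{2} + \frac{5 \theta}{2} + 4 \right)}] = 10 \theta \cos{\left(\theta^{2} + \frac{5 \theta}{2} + 4 \right)} + \frac{25 \cos{\left(\theta^{2} + \frac{5 \theta}{2} + 4 \right)}}{2} = f(\theta).
F(7/2) = 5 \sin{\left(25 \right)}; F(1) = 5 \sin{\left(\frac{15}{2} \right)}.
Integral = F(7/2) - F(1) = - 5 \sin{\left(\frac{15}{2} \right)} + 5 \sin{\left(25 \right)}.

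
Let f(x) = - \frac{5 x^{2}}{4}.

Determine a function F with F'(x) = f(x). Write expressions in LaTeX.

An antiderivative is F(x) = - \frac{5 x^{3}}{12}.

Whatever form F(x) takes, F'(x) = f(x) is non-negotiable.
Check: d/dx[- \frac{5 x^{3}}{12}] = - \frac{5 x^{2}}{4} = f(x).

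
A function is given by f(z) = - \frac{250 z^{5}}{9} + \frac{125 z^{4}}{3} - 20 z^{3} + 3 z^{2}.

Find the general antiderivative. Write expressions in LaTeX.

f matches the chain-rule pattern g'(h)*h' with inner function h(z) = - \frac{5 z^{2}}{3} + z; substituting u = h(z) collapses the integral.
Check: d/dz[- \frac{z^{3} \left(5 z - 3\right)^{3}}{27}] = - \frac{250 z^{5}}{9} + \frac{125 z^{4}}{3} - 20 z^{3} + 3 z^{2} = f(z).

F(z) = - \frac{z^{3} \left(5 z - 3\right)^{3}}{27} + C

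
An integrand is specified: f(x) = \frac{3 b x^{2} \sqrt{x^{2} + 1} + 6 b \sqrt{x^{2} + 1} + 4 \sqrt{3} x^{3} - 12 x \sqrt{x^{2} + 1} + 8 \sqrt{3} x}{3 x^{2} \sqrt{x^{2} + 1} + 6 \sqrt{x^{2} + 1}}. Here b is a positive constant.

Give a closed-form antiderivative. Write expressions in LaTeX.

Differentiate the proposed F(x) back; it has to land on f(x) exactly.
Check: d/dx[b x + \frac{4 \sqrt{3 x^{2} + 3}}{3} - \log{\left(\frac{x^{4}}{2} + 2 x^{2} + 2 \right)}] = \frac{3 b x^{2} \sqrt{x^{2} + 1} + 6 b \sqrt{x^{2} + 1} + 4 \sqrt{3} x^{3} - 12 x \sqrt{x^{2} + 1} + 8 \sqrt{3} x}{3 x^{2} \sqrt{x^{2} + 1} + 6 \sqrt{x^{2} + 1}} = f(x).

An antiderivative is F(x) = b x + \frac{4 \sqrt{3 x^{2} + 3}}{3} - \log{\left(\frac{x^{4}}{2} + 2 x^{2} + 2 \right)}.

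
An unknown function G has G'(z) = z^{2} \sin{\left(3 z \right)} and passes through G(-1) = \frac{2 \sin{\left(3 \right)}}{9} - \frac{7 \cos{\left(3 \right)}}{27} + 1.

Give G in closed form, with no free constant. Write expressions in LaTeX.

G(z) = \frac{- 9 z^{2} \cos{\left(3 z \right)} + 6 z \sin{\left(3 z \right)} + 2 \cos{\left(3 z \right)} + 27}{27}

For G(z) to be correct, d/dz[G] must agree with the stated G'(z) identically.
A general antiderivative is - \frac{z^{2} \cos{\left(3 z \right)}}{3} + \frac{2 z \sin{\left(3 z \right)}}{9} + \frac{2 \cos{\left(3 z \right)}}{27} + C.
The condition gives C = \frac{2 \sin{\left(3 \right)}}{9} - \frac{7 \cos{\left(3 \right)}}{27} + 1 - (\frac{2 \sin{\left(3 \right)}}{9} - \frac{7 \cos{\left(3 \right)}}{27}) = 1.
So G(z) = \frac{- 9 z^{2} \cos{\left(3 z \right)} + 6 z \sin{\left(3 z \right)} + 2 \cos{\left(3 z \right)} + 27}{27}.
Check: d/dz[\frac{- 9 z^{2} \cos{\left(3 z \right)} + 6 z \sin{\left(3 z \right)} + 2 \cos{\left(3 z \right)} + 27}{27}] = z^{2} \sin{\left(3 z \right)} = G'(z).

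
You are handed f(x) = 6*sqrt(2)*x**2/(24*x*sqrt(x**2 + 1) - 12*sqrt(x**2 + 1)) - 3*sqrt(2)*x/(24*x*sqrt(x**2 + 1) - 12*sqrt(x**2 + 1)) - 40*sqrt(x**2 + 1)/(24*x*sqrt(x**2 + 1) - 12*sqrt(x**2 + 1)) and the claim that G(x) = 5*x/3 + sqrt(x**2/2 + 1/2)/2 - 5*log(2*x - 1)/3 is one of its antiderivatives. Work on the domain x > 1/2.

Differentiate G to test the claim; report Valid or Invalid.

Invalid: d/dx[G] - f = 5/3, which is not 0.

d/dx[G] = (6*sqrt(2)*x**2 + 40*x*sqrt(x**2 + 1) - 3*sqrt(2)*x - 60*sqrt(x**2 + 1))/(24*x*sqrt(x**2 + 1) - 12*sqrt(x**2 + 1))
d/dx[G] - f(x) = 5/3 != 0.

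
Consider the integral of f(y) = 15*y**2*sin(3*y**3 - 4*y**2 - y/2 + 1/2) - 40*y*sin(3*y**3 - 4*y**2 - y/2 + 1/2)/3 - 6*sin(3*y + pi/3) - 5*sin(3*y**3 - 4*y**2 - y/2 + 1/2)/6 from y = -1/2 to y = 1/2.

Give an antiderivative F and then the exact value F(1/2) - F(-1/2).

Antiderivative: F(y) = (6*cos(3*y + pi/3) - 5*cos(3*y**3 - 4*y**2 - y/2 + 1/2))/3; value = -2*sin(pi/6 + 3/2) + 2*cos(pi/3 + 3/2) - 5*cos(3/8)/3 + 5*cos(5/8)/3

The integrand splits into summands that can be handled one at a time.
F(y) = (6*cos(3*y + pi/3) - 5*cos(3*y**3 - 4*y**2 - y/2 + 1/2))/3 is an antiderivative of f.
Check: d/dy[(6*cos(3*y + pi/3) - 5*cos(3*y**3 - 4*y**2 - y/2 + 1/2))/3] = 15*y**2*sin(3*y**3 - 4*y**2 - y/2 + 1/2) - 40*y*sin(3*y**3 - 4*y**2 - y/2 + 1/2)/3 - 6*sin(3*y + pi/3) - 5*sin(3*y**3 - 4*y**2 - y/2 + 1/2)/6 = f(y).
F(1/2) = 2*cos(pi/3 + 3/2) - 5*cos(3/8)/3; F(-1/2) = -5*cos(5/8)/3 + 2*sin(pi/6 + 3/2).
Integral = F(1/2) - F(-1/2) = -2*sin(pi/6 + 3/2) + 2*cos(pi/3 + 3/2) - 5*cos(3/8)/3 + 5*cos(5/8)/3.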